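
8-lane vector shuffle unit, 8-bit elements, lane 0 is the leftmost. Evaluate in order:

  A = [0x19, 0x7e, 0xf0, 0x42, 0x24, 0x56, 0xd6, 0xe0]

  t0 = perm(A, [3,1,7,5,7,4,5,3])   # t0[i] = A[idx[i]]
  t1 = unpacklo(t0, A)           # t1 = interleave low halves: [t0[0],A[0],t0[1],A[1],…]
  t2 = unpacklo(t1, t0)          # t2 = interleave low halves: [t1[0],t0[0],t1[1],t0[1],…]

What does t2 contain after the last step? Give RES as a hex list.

RES = [ 0x42  0x42  0x19  0x7e  0x7e  0xe0  0x7e  0x56 ]

→ t0 |42|7e|e0|56|e0|24|56|42|
→ t1 |42|19|7e|7e|e0|f0|56|42|
→ t2 |42|42|19|7e|7e|e0|7e|56|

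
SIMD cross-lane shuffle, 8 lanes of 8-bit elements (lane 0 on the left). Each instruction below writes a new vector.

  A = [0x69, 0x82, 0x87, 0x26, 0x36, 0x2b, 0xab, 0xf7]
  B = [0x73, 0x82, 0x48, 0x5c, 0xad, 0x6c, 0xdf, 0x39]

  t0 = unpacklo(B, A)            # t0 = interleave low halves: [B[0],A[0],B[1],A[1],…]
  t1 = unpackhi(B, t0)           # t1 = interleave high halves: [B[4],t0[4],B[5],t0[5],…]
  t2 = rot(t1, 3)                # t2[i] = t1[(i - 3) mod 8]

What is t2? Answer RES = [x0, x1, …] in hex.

RES = [ 0x5c  0x39  0x26  0xad  0x48  0x6c  0x87  0xdf ]

  t0: 73 69 82 82 48 87 5c 26
  t1: ad 48 6c 87 df 5c 39 26
  t2: 5c 39 26 ad 48 6c 87 df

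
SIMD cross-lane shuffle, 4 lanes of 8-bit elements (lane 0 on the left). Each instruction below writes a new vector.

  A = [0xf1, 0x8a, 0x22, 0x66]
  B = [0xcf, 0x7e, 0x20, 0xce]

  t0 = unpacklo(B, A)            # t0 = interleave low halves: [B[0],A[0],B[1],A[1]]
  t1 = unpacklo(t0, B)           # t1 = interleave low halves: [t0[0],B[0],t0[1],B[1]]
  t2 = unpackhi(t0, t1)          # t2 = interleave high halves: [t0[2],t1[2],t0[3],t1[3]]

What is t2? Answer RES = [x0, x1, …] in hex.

t0 = [0xcf, 0xf1, 0x7e, 0x8a]
t1 = [0xcf, 0xcf, 0xf1, 0x7e]
t2 = [0x7e, 0xf1, 0x8a, 0x7e]

RES = [0x7e, 0xf1, 0x8a, 0x7e]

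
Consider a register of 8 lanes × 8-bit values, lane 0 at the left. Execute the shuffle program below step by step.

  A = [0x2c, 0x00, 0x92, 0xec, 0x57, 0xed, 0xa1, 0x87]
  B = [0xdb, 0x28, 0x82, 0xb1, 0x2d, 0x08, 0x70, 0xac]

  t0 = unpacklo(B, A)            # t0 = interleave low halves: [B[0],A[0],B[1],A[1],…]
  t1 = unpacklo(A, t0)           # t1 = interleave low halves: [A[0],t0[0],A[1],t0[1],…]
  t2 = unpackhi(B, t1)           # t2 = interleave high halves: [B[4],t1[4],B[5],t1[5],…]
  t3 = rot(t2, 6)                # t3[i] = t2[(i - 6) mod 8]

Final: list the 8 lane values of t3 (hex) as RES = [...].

RES = [ 0x08  0x28  0x70  0xec  0xac  0x00  0x2d  0x92 ]

t0 = [0xdb, 0x2c, 0x28, 0x00, 0x82, 0x92, 0xb1, 0xec]
t1 = [0x2c, 0xdb, 0x00, 0x2c, 0x92, 0x28, 0xec, 0x00]
t2 = [0x2d, 0x92, 0x08, 0x28, 0x70, 0xec, 0xac, 0x00]
t3 = [0x08, 0x28, 0x70, 0xec, 0xac, 0x00, 0x2d, 0x92]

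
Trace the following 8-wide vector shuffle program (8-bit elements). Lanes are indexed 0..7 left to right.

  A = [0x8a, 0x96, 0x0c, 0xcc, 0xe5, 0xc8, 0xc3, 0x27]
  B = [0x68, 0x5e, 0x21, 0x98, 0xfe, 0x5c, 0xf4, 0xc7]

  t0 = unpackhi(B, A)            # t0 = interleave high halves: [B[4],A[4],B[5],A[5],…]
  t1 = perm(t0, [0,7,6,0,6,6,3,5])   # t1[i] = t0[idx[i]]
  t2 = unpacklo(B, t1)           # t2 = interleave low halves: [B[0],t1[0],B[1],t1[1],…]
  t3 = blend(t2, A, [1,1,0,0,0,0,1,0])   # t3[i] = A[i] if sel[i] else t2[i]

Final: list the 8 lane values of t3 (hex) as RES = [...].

RES = [ 0x8a  0x96  0x5e  0x27  0x21  0xc7  0xc3  0xfe ]

t0 = [0xfe, 0xe5, 0x5c, 0xc8, 0xf4, 0xc3, 0xc7, 0x27]
t1 = [0xfe, 0x27, 0xc7, 0xfe, 0xc7, 0xc7, 0xc8, 0xc3]
t2 = [0x68, 0xfe, 0x5e, 0x27, 0x21, 0xc7, 0x98, 0xfe]
t3 = [0x8a, 0x96, 0x5e, 0x27, 0x21, 0xc7, 0xc3, 0xfe]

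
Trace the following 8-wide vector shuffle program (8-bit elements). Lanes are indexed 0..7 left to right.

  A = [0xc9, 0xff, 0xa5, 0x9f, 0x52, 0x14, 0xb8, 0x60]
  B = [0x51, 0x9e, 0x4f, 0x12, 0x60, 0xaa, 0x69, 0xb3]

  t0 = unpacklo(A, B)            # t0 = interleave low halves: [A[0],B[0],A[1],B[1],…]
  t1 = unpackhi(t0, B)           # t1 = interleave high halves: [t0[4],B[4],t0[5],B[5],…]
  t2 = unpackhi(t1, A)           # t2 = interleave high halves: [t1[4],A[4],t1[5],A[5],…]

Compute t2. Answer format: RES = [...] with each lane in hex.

RES = [ 0x9f  0x52  0x69  0x14  0x12  0xb8  0xb3  0x60 ]

t0 = [0xc9, 0x51, 0xff, 0x9e, 0xa5, 0x4f, 0x9f, 0x12]
t1 = [0xa5, 0x60, 0x4f, 0xaa, 0x9f, 0x69, 0x12, 0xb3]
t2 = [0x9f, 0x52, 0x69, 0x14, 0x12, 0xb8, 0xb3, 0x60]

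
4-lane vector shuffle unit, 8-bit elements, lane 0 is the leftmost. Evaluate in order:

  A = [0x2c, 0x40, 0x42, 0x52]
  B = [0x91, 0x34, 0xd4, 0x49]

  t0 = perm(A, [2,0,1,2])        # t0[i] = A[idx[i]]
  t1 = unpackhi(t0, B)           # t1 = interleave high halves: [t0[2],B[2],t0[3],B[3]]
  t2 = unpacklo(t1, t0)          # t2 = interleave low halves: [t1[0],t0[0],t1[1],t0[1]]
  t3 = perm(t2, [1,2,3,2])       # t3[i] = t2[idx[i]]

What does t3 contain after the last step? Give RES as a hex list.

RES = [0x42, 0xd4, 0x2c, 0xd4]

→ t0 |42|2c|40|42|
→ t1 |40|d4|42|49|
→ t2 |40|42|d4|2c|
→ t3 |42|d4|2c|d4|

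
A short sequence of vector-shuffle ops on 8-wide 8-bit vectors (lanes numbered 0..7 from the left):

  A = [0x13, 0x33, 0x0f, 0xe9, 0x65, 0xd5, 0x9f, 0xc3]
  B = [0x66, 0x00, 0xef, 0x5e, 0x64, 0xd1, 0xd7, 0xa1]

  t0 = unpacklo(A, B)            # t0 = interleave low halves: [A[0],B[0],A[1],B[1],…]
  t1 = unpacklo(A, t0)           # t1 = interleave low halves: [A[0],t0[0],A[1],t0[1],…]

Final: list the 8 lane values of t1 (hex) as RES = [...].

RES = [0x13, 0x13, 0x33, 0x66, 0x0f, 0x33, 0xe9, 0x00]

  t0: 13 66 33 00 0f ef e9 5e
  t1: 13 13 33 66 0f 33 e9 00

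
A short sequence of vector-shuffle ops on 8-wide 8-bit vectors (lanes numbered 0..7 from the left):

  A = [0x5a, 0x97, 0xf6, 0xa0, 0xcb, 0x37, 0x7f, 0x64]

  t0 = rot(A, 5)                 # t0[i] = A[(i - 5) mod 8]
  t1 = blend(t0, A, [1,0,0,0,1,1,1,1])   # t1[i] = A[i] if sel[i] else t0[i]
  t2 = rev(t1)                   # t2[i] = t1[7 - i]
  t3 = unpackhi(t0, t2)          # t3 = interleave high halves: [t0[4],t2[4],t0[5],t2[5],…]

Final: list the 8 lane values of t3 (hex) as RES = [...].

RES = [0x64, 0x7f, 0x5a, 0x37, 0x97, 0xcb, 0xf6, 0x5a]

  t0: a0 cb 37 7f 64 5a 97 f6
  t1: 5a cb 37 7f cb 37 7f 64
  t2: 64 7f 37 cb 7f 37 cb 5a
  t3: 64 7f 5a 37 97 cb f6 5a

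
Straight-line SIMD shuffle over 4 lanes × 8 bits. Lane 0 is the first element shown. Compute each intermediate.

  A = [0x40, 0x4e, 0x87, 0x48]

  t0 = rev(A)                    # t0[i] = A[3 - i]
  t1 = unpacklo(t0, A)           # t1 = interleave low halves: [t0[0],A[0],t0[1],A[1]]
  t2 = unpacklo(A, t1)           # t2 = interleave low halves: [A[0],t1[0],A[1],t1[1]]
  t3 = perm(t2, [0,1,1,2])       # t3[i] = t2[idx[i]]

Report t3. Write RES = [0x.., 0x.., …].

RES = [ 0x40  0x48  0x48  0x4e ]

→ t0 |48|87|4e|40|
→ t1 |48|40|87|4e|
→ t2 |40|48|4e|40|
→ t3 |40|48|48|4e|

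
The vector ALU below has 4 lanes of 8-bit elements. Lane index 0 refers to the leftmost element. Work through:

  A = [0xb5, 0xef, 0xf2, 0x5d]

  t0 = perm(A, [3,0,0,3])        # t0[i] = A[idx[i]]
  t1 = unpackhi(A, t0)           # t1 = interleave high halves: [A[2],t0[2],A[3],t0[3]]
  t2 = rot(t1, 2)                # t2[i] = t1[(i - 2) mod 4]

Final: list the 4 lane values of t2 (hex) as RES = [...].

RES = [ 0x5d  0x5d  0xf2  0xb5 ]

→ t0 |5d|b5|b5|5d|
→ t1 |f2|b5|5d|5d|
→ t2 |5d|5d|f2|b5|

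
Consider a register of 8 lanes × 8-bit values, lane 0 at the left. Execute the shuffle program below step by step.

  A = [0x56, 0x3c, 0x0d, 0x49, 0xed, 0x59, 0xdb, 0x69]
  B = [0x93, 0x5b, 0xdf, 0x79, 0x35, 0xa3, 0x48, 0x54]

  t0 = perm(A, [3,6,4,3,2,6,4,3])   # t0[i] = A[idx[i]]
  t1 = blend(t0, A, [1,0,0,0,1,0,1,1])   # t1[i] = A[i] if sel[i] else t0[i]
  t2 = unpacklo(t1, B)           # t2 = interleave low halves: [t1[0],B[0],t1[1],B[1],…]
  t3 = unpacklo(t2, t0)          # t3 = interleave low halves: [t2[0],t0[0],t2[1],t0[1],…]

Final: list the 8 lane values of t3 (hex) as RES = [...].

RES = [0x56, 0x49, 0x93, 0xdb, 0xdb, 0xed, 0x5b, 0x49]

→ t0 |49|db|ed|49|0d|db|ed|49|
→ t1 |56|db|ed|49|ed|db|db|69|
→ t2 |56|93|db|5b|ed|df|49|79|
→ t3 |56|49|93|db|db|ed|5b|49|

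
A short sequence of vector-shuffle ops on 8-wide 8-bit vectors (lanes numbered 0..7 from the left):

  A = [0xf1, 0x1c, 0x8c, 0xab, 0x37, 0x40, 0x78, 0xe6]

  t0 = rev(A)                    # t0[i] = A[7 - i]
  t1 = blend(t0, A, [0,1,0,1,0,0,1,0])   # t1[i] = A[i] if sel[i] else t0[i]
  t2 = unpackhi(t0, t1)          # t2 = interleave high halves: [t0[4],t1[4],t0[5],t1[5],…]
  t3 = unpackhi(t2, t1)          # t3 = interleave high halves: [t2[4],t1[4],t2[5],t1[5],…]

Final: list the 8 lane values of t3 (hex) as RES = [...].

RES = [0x1c, 0xab, 0x78, 0x8c, 0xf1, 0x78, 0xf1, 0xf1]

→ t0 |e6|78|40|37|ab|8c|1c|f1|
→ t1 |e6|1c|40|ab|ab|8c|78|f1|
→ t2 |ab|ab|8c|8c|1c|78|f1|f1|
→ t3 |1c|ab|78|8c|f1|78|f1|f1|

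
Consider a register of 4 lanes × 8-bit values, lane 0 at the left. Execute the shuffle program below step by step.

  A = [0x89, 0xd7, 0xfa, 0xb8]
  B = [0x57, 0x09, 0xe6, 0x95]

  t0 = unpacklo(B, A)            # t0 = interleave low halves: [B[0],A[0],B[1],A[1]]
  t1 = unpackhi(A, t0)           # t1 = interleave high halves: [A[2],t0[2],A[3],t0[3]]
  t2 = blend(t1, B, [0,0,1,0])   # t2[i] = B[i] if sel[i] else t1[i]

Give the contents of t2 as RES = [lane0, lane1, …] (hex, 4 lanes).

RES = [0xfa, 0x09, 0xe6, 0xd7]

→ t0 |57|89|09|d7|
→ t1 |fa|09|b8|d7|
→ t2 |fa|09|e6|d7|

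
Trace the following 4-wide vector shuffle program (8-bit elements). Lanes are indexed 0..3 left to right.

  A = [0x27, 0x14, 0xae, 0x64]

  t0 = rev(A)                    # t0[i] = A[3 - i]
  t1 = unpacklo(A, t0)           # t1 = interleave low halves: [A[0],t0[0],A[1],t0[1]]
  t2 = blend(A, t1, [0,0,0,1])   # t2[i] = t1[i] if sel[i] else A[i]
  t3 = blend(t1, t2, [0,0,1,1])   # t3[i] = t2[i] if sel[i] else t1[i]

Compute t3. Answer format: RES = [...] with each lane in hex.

  t0: 64 ae 14 27
  t1: 27 64 14 ae
  t2: 27 14 ae ae
  t3: 27 64 ae ae

RES = [ 0x27  0x64  0xae  0xae ]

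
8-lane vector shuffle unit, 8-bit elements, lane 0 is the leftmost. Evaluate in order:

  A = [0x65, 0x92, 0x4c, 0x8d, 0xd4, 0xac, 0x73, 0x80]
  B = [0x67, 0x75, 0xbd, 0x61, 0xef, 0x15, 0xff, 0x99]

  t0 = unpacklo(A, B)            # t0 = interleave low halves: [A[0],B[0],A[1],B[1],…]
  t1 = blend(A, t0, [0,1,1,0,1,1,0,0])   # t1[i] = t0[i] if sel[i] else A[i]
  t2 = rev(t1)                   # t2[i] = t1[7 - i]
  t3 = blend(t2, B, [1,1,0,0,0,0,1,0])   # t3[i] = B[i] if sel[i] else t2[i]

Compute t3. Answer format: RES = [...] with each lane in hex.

RES = [ 0x67  0x75  0xbd  0x4c  0x8d  0x92  0xff  0x65 ]

  t0: 65 67 92 75 4c bd 8d 61
  t1: 65 67 92 8d 4c bd 73 80
  t2: 80 73 bd 4c 8d 92 67 65
  t3: 67 75 bd 4c 8d 92 ff 65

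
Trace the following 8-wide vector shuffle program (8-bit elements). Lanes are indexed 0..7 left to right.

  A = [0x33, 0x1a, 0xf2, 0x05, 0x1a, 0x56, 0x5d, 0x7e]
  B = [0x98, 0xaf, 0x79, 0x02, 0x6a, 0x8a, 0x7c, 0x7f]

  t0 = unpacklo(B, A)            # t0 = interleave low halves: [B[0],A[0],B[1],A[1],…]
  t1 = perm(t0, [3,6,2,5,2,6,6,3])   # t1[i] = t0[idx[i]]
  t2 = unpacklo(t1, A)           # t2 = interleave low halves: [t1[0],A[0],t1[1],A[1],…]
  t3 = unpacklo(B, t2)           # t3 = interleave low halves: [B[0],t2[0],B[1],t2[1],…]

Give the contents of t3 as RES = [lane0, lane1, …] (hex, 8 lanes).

RES = [ 0x98  0x1a  0xaf  0x33  0x79  0x02  0x02  0x1a ]

  t0: 98 33 af 1a 79 f2 02 05
  t1: 1a 02 af f2 af 02 02 1a
  t2: 1a 33 02 1a af f2 f2 05
  t3: 98 1a af 33 79 02 02 1a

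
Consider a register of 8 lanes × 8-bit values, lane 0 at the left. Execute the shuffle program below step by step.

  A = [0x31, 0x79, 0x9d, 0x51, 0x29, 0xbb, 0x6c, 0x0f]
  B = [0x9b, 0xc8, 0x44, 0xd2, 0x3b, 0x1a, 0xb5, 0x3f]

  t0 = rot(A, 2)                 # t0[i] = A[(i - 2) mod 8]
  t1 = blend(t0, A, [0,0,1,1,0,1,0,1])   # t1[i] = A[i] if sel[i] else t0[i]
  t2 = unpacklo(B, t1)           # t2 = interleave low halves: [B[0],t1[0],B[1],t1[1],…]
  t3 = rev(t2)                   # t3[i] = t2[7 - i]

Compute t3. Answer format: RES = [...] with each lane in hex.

RES = [ 0x51  0xd2  0x9d  0x44  0x0f  0xc8  0x6c  0x9b ]

→ t0 |6c|0f|31|79|9d|51|29|bb|
→ t1 |6c|0f|9d|51|9d|bb|29|0f|
→ t2 |9b|6c|c8|0f|44|9d|d2|51|
→ t3 |51|d2|9d|44|0f|c8|6c|9b|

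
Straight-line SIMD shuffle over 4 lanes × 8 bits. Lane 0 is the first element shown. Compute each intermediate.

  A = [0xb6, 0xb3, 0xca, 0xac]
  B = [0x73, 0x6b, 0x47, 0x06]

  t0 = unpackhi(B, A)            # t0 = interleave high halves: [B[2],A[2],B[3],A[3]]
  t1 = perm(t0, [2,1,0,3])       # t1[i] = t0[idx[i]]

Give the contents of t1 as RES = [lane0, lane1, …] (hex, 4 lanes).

RES = [0x06, 0xca, 0x47, 0xac]

  t0: 47 ca 06 ac
  t1: 06 ca 47 ac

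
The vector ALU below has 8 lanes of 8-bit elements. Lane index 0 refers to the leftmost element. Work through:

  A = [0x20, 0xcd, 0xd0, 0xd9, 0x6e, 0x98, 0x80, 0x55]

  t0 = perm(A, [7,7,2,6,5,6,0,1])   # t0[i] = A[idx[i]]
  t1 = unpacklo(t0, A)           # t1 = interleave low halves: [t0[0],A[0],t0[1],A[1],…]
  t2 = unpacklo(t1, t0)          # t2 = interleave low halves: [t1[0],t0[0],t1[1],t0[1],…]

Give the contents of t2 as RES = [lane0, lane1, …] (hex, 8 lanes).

RES = [0x55, 0x55, 0x20, 0x55, 0x55, 0xd0, 0xcd, 0x80]

t0 = [0x55, 0x55, 0xd0, 0x80, 0x98, 0x80, 0x20, 0xcd]
t1 = [0x55, 0x20, 0x55, 0xcd, 0xd0, 0xd0, 0x80, 0xd9]
t2 = [0x55, 0x55, 0x20, 0x55, 0x55, 0xd0, 0xcd, 0x80]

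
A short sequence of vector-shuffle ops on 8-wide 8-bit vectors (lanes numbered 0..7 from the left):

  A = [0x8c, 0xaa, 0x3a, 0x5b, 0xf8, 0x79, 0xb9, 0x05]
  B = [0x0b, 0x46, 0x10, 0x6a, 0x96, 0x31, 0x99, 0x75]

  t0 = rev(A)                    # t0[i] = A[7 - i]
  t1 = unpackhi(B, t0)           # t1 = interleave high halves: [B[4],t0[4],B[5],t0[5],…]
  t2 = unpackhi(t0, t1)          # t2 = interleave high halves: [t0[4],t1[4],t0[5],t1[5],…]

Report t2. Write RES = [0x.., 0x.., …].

RES = [0x5b, 0x99, 0x3a, 0xaa, 0xaa, 0x75, 0x8c, 0x8c]

  t0: 05 b9 79 f8 5b 3a aa 8c
  t1: 96 5b 31 3a 99 aa 75 8c
  t2: 5b 99 3a aa aa 75 8c 8c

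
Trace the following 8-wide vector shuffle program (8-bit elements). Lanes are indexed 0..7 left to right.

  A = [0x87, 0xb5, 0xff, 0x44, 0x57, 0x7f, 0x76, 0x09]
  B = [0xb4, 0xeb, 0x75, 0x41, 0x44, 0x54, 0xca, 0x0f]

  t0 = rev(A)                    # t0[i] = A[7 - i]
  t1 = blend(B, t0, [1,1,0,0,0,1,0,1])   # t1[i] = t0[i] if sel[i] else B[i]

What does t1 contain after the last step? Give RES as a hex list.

RES = [ 0x09  0x76  0x75  0x41  0x44  0xff  0xca  0x87 ]

→ t0 |09|76|7f|57|44|ff|b5|87|
→ t1 |09|76|75|41|44|ff|ca|87|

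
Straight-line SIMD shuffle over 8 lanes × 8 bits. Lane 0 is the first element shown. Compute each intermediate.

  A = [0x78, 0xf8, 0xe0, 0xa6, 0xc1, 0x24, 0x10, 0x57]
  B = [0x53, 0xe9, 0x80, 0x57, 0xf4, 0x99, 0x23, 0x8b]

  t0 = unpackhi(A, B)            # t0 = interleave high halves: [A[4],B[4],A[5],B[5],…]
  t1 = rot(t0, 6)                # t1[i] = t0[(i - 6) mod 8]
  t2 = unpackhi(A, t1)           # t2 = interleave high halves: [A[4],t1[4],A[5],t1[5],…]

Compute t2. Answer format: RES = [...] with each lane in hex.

  t0: c1 f4 24 99 10 23 57 8b
  t1: 24 99 10 23 57 8b c1 f4
  t2: c1 57 24 8b 10 c1 57 f4

RES = [0xc1, 0x57, 0x24, 0x8b, 0x10, 0xc1, 0x57, 0xf4]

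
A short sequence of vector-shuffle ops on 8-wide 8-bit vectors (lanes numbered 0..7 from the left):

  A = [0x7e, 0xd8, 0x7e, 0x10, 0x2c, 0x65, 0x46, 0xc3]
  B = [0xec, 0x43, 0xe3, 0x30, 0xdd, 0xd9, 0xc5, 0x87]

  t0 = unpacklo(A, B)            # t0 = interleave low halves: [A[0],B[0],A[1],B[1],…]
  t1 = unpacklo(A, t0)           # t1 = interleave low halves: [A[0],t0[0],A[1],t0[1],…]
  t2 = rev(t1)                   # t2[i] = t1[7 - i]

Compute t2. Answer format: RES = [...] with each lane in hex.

RES = [ 0x43  0x10  0xd8  0x7e  0xec  0xd8  0x7e  0x7e ]

t0 = [0x7e, 0xec, 0xd8, 0x43, 0x7e, 0xe3, 0x10, 0x30]
t1 = [0x7e, 0x7e, 0xd8, 0xec, 0x7e, 0xd8, 0x10, 0x43]
t2 = [0x43, 0x10, 0xd8, 0x7e, 0xec, 0xd8, 0x7e, 0x7e]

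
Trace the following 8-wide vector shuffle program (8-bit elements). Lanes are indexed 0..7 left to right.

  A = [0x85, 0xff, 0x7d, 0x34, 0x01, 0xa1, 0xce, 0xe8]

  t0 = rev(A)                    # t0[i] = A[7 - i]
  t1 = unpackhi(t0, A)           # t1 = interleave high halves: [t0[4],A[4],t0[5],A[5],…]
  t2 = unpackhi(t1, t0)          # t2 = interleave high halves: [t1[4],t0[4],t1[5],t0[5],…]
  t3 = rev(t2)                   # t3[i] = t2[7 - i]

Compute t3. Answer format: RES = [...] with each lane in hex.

  t0: e8 ce a1 01 34 7d ff 85
  t1: 34 01 7d a1 ff ce 85 e8
  t2: ff 34 ce 7d 85 ff e8 85
  t3: 85 e8 ff 85 7d ce 34 ff

RES = [0x85, 0xe8, 0xff, 0x85, 0x7d, 0xce, 0x34, 0xff]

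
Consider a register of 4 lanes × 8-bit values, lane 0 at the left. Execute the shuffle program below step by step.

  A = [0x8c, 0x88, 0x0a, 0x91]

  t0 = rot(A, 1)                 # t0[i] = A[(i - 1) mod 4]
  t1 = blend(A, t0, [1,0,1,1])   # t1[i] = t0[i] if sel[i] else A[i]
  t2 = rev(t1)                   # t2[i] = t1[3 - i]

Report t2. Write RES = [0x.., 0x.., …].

  t0: 91 8c 88 0a
  t1: 91 88 88 0a
  t2: 0a 88 88 91

RES = [0x0a, 0x88, 0x88, 0x91]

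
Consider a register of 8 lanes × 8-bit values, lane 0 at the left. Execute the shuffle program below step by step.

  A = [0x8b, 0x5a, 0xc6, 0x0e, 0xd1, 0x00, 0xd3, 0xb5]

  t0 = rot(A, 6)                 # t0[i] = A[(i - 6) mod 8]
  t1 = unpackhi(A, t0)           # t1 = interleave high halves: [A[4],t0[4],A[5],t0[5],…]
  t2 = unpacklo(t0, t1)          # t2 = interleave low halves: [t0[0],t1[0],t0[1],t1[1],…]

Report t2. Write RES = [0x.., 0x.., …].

RES = [0xc6, 0xd1, 0x0e, 0xd3, 0xd1, 0x00, 0x00, 0xb5]

→ t0 |c6|0e|d1|00|d3|b5|8b|5a|
→ t1 |d1|d3|00|b5|d3|8b|b5|5a|
→ t2 |c6|d1|0e|d3|d1|00|00|b5|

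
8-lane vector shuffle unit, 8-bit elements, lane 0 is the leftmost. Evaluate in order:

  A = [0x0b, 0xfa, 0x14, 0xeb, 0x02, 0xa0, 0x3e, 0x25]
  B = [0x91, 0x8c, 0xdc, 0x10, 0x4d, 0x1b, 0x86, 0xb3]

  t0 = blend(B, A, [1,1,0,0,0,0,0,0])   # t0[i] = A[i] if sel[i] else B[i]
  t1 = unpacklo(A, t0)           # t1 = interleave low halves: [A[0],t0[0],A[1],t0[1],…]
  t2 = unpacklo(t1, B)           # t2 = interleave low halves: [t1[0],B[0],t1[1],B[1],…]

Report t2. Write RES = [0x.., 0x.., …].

t0 = [0x0b, 0xfa, 0xdc, 0x10, 0x4d, 0x1b, 0x86, 0xb3]
t1 = [0x0b, 0x0b, 0xfa, 0xfa, 0x14, 0xdc, 0xeb, 0x10]
t2 = [0x0b, 0x91, 0x0b, 0x8c, 0xfa, 0xdc, 0xfa, 0x10]

RES = [ 0x0b  0x91  0x0b  0x8c  0xfa  0xdc  0xfa  0x10 ]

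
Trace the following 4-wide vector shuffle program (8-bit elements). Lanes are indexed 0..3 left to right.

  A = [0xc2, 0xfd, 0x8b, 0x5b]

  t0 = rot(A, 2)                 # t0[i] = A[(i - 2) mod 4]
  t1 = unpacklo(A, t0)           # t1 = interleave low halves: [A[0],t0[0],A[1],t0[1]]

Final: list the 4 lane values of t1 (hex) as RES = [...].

RES = [0xc2, 0x8b, 0xfd, 0x5b]

→ t0 |8b|5b|c2|fd|
→ t1 |c2|8b|fd|5b|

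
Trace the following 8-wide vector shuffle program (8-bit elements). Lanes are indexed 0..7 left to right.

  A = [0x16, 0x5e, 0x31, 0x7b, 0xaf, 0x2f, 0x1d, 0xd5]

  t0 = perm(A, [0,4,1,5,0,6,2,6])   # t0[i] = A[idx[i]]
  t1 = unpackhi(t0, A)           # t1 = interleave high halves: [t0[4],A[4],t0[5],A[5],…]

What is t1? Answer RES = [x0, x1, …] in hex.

→ t0 |16|af|5e|2f|16|1d|31|1d|
→ t1 |16|af|1d|2f|31|1d|1d|d5|

RES = [ 0x16  0xaf  0x1d  0x2f  0x31  0x1d  0x1d  0xd5 ]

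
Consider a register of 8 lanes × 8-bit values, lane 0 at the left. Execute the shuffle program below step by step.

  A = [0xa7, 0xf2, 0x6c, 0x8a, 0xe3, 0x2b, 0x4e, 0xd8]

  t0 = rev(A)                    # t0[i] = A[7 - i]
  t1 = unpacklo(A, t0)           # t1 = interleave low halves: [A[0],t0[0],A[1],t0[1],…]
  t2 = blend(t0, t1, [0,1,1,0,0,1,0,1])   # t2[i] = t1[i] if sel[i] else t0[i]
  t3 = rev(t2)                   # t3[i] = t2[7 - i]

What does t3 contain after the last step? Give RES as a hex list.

RES = [0xe3, 0xf2, 0x2b, 0x8a, 0xe3, 0xf2, 0xd8, 0xd8]

t0 = [0xd8, 0x4e, 0x2b, 0xe3, 0x8a, 0x6c, 0xf2, 0xa7]
t1 = [0xa7, 0xd8, 0xf2, 0x4e, 0x6c, 0x2b, 0x8a, 0xe3]
t2 = [0xd8, 0xd8, 0xf2, 0xe3, 0x8a, 0x2b, 0xf2, 0xe3]
t3 = [0xe3, 0xf2, 0x2b, 0x8a, 0xe3, 0xf2, 0xd8, 0xd8]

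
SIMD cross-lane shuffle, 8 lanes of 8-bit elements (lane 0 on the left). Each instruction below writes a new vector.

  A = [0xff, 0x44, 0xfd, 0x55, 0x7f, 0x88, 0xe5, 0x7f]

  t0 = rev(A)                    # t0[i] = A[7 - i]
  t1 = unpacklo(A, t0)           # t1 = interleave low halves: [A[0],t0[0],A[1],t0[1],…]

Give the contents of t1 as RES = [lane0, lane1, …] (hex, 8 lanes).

RES = [ 0xff  0x7f  0x44  0xe5  0xfd  0x88  0x55  0x7f ]

→ t0 |7f|e5|88|7f|55|fd|44|ff|
→ t1 |ff|7f|44|e5|fd|88|55|7f|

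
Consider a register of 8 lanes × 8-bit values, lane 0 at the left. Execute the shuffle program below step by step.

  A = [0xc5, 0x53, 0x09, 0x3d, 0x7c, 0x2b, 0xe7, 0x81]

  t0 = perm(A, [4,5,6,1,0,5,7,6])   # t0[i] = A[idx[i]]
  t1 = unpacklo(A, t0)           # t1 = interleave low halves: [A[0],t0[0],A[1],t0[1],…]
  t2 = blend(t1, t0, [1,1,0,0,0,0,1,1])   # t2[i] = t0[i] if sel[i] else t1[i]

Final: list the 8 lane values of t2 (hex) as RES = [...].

RES = [0x7c, 0x2b, 0x53, 0x2b, 0x09, 0xe7, 0x81, 0xe7]

t0 = [0x7c, 0x2b, 0xe7, 0x53, 0xc5, 0x2b, 0x81, 0xe7]
t1 = [0xc5, 0x7c, 0x53, 0x2b, 0x09, 0xe7, 0x3d, 0x53]
t2 = [0x7c, 0x2b, 0x53, 0x2b, 0x09, 0xe7, 0x81, 0xe7]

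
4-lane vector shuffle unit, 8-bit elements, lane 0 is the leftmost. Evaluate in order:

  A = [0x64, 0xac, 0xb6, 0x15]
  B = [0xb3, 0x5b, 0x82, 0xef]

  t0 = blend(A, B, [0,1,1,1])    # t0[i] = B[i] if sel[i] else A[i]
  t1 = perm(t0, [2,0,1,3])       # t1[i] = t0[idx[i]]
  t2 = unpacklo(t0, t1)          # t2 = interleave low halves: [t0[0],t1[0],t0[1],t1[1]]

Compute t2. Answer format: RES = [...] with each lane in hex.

RES = [0x64, 0x82, 0x5b, 0x64]

t0 = [0x64, 0x5b, 0x82, 0xef]
t1 = [0x82, 0x64, 0x5b, 0xef]
t2 = [0x64, 0x82, 0x5b, 0x64]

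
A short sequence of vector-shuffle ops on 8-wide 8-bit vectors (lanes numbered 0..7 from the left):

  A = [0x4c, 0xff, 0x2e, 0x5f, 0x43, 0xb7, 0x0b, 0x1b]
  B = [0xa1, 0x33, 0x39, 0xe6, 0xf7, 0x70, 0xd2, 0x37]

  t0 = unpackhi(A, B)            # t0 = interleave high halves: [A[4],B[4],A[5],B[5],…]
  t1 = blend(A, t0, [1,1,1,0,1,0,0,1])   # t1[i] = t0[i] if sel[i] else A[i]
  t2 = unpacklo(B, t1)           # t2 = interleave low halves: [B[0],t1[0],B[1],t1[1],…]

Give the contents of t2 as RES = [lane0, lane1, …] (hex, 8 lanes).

RES = [0xa1, 0x43, 0x33, 0xf7, 0x39, 0xb7, 0xe6, 0x5f]

  t0: 43 f7 b7 70 0b d2 1b 37
  t1: 43 f7 b7 5f 0b b7 0b 37
  t2: a1 43 33 f7 39 b7 e6 5f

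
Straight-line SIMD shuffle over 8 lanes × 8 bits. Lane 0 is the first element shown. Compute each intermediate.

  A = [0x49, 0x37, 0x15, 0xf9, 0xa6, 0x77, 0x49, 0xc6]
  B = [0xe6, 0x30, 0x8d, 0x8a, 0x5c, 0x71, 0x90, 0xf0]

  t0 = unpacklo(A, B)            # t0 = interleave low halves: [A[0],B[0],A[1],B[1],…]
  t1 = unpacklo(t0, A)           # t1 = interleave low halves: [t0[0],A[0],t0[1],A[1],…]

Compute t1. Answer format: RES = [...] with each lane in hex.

RES = [ 0x49  0x49  0xe6  0x37  0x37  0x15  0x30  0xf9 ]

  t0: 49 e6 37 30 15 8d f9 8a
  t1: 49 49 e6 37 37 15 30 f9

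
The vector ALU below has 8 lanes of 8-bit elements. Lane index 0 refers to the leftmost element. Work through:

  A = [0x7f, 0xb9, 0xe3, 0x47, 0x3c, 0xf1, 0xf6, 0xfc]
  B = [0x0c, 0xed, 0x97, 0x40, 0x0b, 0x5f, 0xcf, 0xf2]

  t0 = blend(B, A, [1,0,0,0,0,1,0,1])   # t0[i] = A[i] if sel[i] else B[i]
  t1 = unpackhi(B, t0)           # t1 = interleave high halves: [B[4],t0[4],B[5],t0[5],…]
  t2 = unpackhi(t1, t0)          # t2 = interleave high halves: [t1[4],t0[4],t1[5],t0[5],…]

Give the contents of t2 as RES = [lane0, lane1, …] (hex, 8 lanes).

RES = [0xcf, 0x0b, 0xcf, 0xf1, 0xf2, 0xcf, 0xfc, 0xfc]

t0 = [0x7f, 0xed, 0x97, 0x40, 0x0b, 0xf1, 0xcf, 0xfc]
t1 = [0x0b, 0x0b, 0x5f, 0xf1, 0xcf, 0xcf, 0xf2, 0xfc]
t2 = [0xcf, 0x0b, 0xcf, 0xf1, 0xf2, 0xcf, 0xfc, 0xfc]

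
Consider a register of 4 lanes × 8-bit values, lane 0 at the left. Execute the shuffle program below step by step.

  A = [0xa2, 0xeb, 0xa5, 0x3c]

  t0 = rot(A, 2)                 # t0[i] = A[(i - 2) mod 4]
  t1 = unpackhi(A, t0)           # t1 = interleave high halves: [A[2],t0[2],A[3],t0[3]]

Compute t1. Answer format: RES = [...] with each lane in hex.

→ t0 |a5|3c|a2|eb|
→ t1 |a5|a2|3c|eb|

RES = [ 0xa5  0xa2  0x3c  0xeb ]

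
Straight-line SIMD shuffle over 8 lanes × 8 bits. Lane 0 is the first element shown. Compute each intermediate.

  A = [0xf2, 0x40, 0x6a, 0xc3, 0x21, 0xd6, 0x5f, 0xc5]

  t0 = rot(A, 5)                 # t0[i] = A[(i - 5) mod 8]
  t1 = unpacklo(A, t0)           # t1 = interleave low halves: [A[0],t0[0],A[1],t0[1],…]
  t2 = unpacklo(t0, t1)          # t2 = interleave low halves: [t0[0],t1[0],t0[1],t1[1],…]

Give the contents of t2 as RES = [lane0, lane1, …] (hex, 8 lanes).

  t0: c3 21 d6 5f c5 f2 40 6a
  t1: f2 c3 40 21 6a d6 c3 5f
  t2: c3 f2 21 c3 d6 40 5f 21

RES = [0xc3, 0xf2, 0x21, 0xc3, 0xd6, 0x40, 0x5f, 0x21]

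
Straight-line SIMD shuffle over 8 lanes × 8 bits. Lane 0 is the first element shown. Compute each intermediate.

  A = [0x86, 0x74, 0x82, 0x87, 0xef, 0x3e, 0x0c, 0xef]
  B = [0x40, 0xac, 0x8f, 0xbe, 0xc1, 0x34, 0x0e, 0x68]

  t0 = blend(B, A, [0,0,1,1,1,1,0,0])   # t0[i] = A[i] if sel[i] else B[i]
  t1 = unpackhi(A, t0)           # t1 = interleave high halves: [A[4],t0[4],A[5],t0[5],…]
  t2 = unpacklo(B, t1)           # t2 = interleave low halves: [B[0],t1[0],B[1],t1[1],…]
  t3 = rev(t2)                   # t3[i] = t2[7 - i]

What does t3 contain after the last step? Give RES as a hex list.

RES = [ 0x3e  0xbe  0x3e  0x8f  0xef  0xac  0xef  0x40 ]

→ t0 |40|ac|82|87|ef|3e|0e|68|
→ t1 |ef|ef|3e|3e|0c|0e|ef|68|
→ t2 |40|ef|ac|ef|8f|3e|be|3e|
→ t3 |3e|be|3e|8f|ef|ac|ef|40|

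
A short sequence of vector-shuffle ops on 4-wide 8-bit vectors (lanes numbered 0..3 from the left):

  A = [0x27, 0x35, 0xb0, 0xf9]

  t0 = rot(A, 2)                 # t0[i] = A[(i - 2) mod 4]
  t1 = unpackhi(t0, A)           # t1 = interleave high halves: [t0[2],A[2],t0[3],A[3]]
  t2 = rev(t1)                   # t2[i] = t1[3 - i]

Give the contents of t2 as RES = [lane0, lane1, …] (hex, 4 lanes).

RES = [ 0xf9  0x35  0xb0  0x27 ]

→ t0 |b0|f9|27|35|
→ t1 |27|b0|35|f9|
→ t2 |f9|35|b0|27|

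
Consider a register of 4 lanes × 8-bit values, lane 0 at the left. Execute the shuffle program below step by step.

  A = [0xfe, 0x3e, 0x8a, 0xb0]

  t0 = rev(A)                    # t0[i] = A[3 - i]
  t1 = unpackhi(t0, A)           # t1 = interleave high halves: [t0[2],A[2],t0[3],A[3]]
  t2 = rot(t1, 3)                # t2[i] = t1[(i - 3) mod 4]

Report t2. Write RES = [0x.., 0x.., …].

t0 = [0xb0, 0x8a, 0x3e, 0xfe]
t1 = [0x3e, 0x8a, 0xfe, 0xb0]
t2 = [0x8a, 0xfe, 0xb0, 0x3e]

RES = [0x8a, 0xfe, 0xb0, 0x3e]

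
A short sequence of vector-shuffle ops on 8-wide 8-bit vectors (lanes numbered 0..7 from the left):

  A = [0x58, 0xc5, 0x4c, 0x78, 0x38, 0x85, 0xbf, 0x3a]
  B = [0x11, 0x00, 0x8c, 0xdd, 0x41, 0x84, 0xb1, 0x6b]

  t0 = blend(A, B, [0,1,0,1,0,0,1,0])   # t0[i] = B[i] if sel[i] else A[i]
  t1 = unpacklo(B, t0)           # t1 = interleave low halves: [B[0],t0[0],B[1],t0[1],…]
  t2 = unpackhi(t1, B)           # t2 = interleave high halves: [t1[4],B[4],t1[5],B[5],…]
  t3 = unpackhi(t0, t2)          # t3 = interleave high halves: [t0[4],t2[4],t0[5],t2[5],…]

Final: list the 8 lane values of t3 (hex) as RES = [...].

  t0: 58 00 4c dd 38 85 b1 3a
  t1: 11 58 00 00 8c 4c dd dd
  t2: 8c 41 4c 84 dd b1 dd 6b
  t3: 38 dd 85 b1 b1 dd 3a 6b

RES = [0x38, 0xdd, 0x85, 0xb1, 0xb1, 0xdd, 0x3a, 0x6b]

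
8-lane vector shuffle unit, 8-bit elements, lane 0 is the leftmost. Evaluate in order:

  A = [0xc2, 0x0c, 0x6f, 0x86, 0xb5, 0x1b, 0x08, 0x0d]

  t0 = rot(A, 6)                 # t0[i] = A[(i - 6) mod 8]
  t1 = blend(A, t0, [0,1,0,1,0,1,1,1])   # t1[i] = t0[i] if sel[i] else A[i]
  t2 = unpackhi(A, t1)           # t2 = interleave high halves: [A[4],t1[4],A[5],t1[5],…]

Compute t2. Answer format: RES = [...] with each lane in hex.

RES = [ 0xb5  0xb5  0x1b  0x0d  0x08  0xc2  0x0d  0x0c ]

t0 = [0x6f, 0x86, 0xb5, 0x1b, 0x08, 0x0d, 0xc2, 0x0c]
t1 = [0xc2, 0x86, 0x6f, 0x1b, 0xb5, 0x0d, 0xc2, 0x0c]
t2 = [0xb5, 0xb5, 0x1b, 0x0d, 0x08, 0xc2, 0x0d, 0x0c]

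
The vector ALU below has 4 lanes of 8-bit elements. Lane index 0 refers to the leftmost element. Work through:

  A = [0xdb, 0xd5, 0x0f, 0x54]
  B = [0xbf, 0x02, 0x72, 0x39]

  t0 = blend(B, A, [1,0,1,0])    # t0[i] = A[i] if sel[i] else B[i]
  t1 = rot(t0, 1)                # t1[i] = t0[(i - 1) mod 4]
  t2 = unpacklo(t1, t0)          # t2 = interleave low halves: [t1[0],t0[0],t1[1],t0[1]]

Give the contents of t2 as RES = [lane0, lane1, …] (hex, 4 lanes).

RES = [ 0x39  0xdb  0xdb  0x02 ]

  t0: db 02 0f 39
  t1: 39 db 02 0f
  t2: 39 db db 02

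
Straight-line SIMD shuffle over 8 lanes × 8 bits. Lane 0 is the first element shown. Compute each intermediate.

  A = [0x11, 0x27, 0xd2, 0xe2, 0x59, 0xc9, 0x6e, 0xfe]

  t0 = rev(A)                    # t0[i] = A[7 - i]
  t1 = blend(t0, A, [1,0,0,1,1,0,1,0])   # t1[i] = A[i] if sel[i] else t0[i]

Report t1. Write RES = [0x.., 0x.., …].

t0 = [0xfe, 0x6e, 0xc9, 0x59, 0xe2, 0xd2, 0x27, 0x11]
t1 = [0x11, 0x6e, 0xc9, 0xe2, 0x59, 0xd2, 0x6e, 0x11]

RES = [ 0x11  0x6e  0xc9  0xe2  0x59  0xd2  0x6e  0x11 ]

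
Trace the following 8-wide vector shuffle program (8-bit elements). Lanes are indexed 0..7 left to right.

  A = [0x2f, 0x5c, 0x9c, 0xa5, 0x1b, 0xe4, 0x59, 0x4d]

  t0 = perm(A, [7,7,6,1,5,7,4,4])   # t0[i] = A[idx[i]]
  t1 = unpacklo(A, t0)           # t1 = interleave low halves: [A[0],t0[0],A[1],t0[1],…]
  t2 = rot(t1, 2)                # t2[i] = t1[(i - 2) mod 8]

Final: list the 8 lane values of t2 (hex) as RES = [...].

RES = [0xa5, 0x5c, 0x2f, 0x4d, 0x5c, 0x4d, 0x9c, 0x59]

  t0: 4d 4d 59 5c e4 4d 1b 1b
  t1: 2f 4d 5c 4d 9c 59 a5 5c
  t2: a5 5c 2f 4d 5c 4d 9c 59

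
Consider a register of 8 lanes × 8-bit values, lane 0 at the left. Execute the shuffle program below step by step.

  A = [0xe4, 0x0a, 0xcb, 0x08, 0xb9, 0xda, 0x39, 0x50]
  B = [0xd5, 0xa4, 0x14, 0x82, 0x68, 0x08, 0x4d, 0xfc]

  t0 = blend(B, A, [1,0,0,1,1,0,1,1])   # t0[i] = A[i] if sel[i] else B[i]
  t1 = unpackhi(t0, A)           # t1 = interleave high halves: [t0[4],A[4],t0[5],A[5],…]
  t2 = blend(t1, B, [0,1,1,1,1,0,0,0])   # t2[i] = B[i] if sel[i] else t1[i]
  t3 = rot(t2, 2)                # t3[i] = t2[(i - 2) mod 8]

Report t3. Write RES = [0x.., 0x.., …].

  t0: e4 a4 14 08 b9 08 39 50
  t1: b9 b9 08 da 39 39 50 50
  t2: b9 a4 14 82 68 39 50 50
  t3: 50 50 b9 a4 14 82 68 39

RES = [ 0x50  0x50  0xb9  0xa4  0x14  0x82  0x68  0x39 ]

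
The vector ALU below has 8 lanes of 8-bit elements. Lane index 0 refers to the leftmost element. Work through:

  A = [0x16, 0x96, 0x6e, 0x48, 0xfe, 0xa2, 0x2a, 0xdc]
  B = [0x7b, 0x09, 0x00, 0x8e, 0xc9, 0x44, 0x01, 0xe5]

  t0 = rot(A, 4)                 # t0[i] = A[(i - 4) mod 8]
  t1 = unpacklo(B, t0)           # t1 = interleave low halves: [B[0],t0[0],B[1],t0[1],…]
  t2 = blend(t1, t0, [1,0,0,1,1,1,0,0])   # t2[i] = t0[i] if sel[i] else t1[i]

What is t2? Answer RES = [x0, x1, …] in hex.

  t0: fe a2 2a dc 16 96 6e 48
  t1: 7b fe 09 a2 00 2a 8e dc
  t2: fe fe 09 dc 16 96 8e dc

RES = [0xfe, 0xfe, 0x09, 0xdc, 0x16, 0x96, 0x8e, 0xdc]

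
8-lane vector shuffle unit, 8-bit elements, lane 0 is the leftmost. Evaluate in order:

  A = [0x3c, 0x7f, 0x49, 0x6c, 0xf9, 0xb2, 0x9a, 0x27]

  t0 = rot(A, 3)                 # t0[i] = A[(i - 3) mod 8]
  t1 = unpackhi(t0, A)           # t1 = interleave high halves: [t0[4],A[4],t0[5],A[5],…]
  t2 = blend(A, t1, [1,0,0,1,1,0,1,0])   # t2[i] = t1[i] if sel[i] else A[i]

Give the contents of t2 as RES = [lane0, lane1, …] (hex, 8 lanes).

RES = [ 0x7f  0x7f  0x49  0xb2  0x6c  0xb2  0xf9  0x27 ]

t0 = [0xb2, 0x9a, 0x27, 0x3c, 0x7f, 0x49, 0x6c, 0xf9]
t1 = [0x7f, 0xf9, 0x49, 0xb2, 0x6c, 0x9a, 0xf9, 0x27]
t2 = [0x7f, 0x7f, 0x49, 0xb2, 0x6c, 0xb2, 0xf9, 0x27]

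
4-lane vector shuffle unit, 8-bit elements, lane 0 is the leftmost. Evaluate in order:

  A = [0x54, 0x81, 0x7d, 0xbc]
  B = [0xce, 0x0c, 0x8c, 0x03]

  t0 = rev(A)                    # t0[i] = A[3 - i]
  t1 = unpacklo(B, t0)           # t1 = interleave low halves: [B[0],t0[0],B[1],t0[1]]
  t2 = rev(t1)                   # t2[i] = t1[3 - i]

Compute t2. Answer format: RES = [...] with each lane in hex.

→ t0 |bc|7d|81|54|
→ t1 |ce|bc|0c|7d|
→ t2 |7d|0c|bc|ce|

RES = [ 0x7d  0x0c  0xbc  0xce ]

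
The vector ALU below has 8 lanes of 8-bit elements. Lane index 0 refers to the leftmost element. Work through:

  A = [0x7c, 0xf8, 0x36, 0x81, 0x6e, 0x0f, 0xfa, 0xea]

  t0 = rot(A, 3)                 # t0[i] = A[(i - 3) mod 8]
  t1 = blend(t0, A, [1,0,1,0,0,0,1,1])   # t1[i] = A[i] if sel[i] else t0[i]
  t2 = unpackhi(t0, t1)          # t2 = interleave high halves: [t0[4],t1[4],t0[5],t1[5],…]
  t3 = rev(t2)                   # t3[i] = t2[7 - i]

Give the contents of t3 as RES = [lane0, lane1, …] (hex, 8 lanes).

→ t0 |0f|fa|ea|7c|f8|36|81|6e|
→ t1 |7c|fa|36|7c|f8|36|fa|ea|
→ t2 |f8|f8|36|36|81|fa|6e|ea|
→ t3 |ea|6e|fa|81|36|36|f8|f8|

RES = [0xea, 0x6e, 0xfa, 0x81, 0x36, 0x36, 0xf8, 0xf8]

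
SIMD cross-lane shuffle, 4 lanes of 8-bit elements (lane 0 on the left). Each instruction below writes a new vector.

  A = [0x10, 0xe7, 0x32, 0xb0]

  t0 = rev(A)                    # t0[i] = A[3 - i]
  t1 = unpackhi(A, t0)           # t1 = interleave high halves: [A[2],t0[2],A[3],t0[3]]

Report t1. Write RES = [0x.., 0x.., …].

  t0: b0 32 e7 10
  t1: 32 e7 b0 10

RES = [0x32, 0xe7, 0xb0, 0x10]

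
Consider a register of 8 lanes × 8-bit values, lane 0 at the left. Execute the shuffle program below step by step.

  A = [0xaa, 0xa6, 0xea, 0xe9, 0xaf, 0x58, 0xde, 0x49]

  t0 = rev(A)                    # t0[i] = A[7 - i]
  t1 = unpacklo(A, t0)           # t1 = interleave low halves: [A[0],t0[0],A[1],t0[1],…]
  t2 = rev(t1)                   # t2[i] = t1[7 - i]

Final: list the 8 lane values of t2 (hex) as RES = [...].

RES = [ 0xaf  0xe9  0x58  0xea  0xde  0xa6  0x49  0xaa ]

  t0: 49 de 58 af e9 ea a6 aa
  t1: aa 49 a6 de ea 58 e9 af
  t2: af e9 58 ea de a6 49 aa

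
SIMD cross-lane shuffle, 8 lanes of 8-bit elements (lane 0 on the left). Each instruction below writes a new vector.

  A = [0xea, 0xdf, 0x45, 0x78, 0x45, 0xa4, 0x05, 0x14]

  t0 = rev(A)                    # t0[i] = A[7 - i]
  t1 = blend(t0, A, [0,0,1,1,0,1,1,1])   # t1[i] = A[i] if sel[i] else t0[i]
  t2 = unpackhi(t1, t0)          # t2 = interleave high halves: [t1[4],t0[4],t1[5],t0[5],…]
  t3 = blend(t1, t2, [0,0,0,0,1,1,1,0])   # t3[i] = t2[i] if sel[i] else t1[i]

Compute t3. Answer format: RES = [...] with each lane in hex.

  t0: 14 05 a4 45 78 45 df ea
  t1: 14 05 45 78 78 a4 05 14
  t2: 78 78 a4 45 05 df 14 ea
  t3: 14 05 45 78 05 df 14 14

RES = [ 0x14  0x05  0x45  0x78  0x05  0xdf  0x14  0x14 ]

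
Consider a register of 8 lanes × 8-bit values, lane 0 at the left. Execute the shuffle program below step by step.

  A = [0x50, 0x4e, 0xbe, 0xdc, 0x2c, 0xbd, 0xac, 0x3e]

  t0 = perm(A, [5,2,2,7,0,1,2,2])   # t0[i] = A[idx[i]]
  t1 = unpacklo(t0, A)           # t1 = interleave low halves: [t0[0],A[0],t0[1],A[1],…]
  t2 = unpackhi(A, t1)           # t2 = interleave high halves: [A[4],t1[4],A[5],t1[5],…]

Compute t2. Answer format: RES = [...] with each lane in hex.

RES = [0x2c, 0xbe, 0xbd, 0xbe, 0xac, 0x3e, 0x3e, 0xdc]

t0 = [0xbd, 0xbe, 0xbe, 0x3e, 0x50, 0x4e, 0xbe, 0xbe]
t1 = [0xbd, 0x50, 0xbe, 0x4e, 0xbe, 0xbe, 0x3e, 0xdc]
t2 = [0x2c, 0xbe, 0xbd, 0xbe, 0xac, 0x3e, 0x3e, 0xdc]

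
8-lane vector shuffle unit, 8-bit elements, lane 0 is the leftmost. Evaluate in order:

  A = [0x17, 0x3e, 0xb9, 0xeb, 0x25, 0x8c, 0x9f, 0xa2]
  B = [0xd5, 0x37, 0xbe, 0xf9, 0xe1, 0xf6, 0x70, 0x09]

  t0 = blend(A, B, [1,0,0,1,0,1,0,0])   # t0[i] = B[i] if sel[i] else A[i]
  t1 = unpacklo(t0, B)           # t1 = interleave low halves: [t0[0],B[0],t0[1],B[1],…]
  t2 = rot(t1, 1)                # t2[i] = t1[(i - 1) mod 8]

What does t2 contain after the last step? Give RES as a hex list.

  t0: d5 3e b9 f9 25 f6 9f a2
  t1: d5 d5 3e 37 b9 be f9 f9
  t2: f9 d5 d5 3e 37 b9 be f9

RES = [0xf9, 0xd5, 0xd5, 0x3e, 0x37, 0xb9, 0xbe, 0xf9]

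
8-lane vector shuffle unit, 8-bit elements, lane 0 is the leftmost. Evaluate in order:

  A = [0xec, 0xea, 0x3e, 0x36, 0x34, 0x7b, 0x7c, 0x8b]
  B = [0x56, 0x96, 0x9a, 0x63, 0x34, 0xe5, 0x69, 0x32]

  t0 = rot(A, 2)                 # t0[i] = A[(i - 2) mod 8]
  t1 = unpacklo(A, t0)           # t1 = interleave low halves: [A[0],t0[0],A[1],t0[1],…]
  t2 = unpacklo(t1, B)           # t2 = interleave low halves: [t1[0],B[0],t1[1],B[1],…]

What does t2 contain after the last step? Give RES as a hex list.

t0 = [0x7c, 0x8b, 0xec, 0xea, 0x3e, 0x36, 0x34, 0x7b]
t1 = [0xec, 0x7c, 0xea, 0x8b, 0x3e, 0xec, 0x36, 0xea]
t2 = [0xec, 0x56, 0x7c, 0x96, 0xea, 0x9a, 0x8b, 0x63]

RES = [ 0xec  0x56  0x7c  0x96  0xea  0x9a  0x8b  0x63 ]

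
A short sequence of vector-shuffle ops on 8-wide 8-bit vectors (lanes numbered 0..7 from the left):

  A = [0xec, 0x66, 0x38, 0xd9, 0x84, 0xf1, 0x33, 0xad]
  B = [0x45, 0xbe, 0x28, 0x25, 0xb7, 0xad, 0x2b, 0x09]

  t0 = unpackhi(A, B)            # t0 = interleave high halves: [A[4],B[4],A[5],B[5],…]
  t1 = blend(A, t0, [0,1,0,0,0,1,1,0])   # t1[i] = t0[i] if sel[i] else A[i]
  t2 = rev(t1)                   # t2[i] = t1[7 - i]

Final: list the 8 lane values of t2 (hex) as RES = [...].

→ t0 |84|b7|f1|ad|33|2b|ad|09|
→ t1 |ec|b7|38|d9|84|2b|ad|ad|
→ t2 |ad|ad|2b|84|d9|38|b7|ec|

RES = [ 0xad  0xad  0x2b  0x84  0xd9  0x38  0xb7  0xec ]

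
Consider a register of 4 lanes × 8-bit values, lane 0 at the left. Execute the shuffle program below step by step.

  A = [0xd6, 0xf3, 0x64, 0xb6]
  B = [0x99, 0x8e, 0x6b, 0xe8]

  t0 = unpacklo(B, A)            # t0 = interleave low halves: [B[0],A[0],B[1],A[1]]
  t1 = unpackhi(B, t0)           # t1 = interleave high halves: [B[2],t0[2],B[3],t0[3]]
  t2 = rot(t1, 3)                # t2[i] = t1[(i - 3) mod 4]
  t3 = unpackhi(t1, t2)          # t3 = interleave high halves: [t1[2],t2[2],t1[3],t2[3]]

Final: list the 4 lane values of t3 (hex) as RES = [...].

t0 = [0x99, 0xd6, 0x8e, 0xf3]
t1 = [0x6b, 0x8e, 0xe8, 0xf3]
t2 = [0x8e, 0xe8, 0xf3, 0x6b]
t3 = [0xe8, 0xf3, 0xf3, 0x6b]

RES = [0xe8, 0xf3, 0xf3, 0x6b]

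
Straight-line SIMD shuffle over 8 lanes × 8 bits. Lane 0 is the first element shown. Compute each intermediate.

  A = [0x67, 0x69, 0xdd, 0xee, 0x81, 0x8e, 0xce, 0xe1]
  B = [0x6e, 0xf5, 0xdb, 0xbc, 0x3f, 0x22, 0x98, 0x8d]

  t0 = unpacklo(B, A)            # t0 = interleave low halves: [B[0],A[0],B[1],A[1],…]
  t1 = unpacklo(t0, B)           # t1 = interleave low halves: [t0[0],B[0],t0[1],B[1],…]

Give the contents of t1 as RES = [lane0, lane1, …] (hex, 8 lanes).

  t0: 6e 67 f5 69 db dd bc ee
  t1: 6e 6e 67 f5 f5 db 69 bc

RES = [ 0x6e  0x6e  0x67  0xf5  0xf5  0xdb  0x69  0xbc ]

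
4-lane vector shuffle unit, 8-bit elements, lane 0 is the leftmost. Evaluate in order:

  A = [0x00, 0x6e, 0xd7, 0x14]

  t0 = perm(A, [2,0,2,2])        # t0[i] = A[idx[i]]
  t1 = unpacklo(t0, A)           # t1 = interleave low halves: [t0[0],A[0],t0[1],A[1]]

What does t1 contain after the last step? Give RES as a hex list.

RES = [0xd7, 0x00, 0x00, 0x6e]

→ t0 |d7|00|d7|d7|
→ t1 |d7|00|00|6e|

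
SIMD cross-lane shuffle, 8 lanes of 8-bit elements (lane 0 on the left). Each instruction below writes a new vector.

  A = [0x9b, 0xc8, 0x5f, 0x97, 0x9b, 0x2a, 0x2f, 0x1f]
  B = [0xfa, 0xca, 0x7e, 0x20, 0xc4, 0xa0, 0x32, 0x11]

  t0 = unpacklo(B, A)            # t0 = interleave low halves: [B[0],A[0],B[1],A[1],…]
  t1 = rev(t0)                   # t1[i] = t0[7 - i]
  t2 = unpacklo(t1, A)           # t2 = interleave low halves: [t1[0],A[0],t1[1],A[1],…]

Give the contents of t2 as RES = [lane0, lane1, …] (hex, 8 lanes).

t0 = [0xfa, 0x9b, 0xca, 0xc8, 0x7e, 0x5f, 0x20, 0x97]
t1 = [0x97, 0x20, 0x5f, 0x7e, 0xc8, 0xca, 0x9b, 0xfa]
t2 = [0x97, 0x9b, 0x20, 0xc8, 0x5f, 0x5f, 0x7e, 0x97]

RES = [ 0x97  0x9b  0x20  0xc8  0x5f  0x5f  0x7e  0x97 ]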